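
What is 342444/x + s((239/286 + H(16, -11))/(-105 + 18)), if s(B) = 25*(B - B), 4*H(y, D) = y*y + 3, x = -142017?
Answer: -114148/47339 ≈ -2.4113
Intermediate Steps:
H(y, D) = 3/4 + y**2/4 (H(y, D) = (y*y + 3)/4 = (y**2 + 3)/4 = (3 + y**2)/4 = 3/4 + y**2/4)
s(B) = 0 (s(B) = 25*0 = 0)
342444/x + s((239/286 + H(16, -11))/(-105 + 18)) = 342444/(-142017) + 0 = 342444*(-1/142017) + 0 = -114148/47339 + 0 = -114148/47339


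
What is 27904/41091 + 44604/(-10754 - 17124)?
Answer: -527457626/572767449 ≈ -0.92089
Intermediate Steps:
27904/41091 + 44604/(-10754 - 17124) = 27904*(1/41091) + 44604/(-27878) = 27904/41091 + 44604*(-1/27878) = 27904/41091 - 22302/13939 = -527457626/572767449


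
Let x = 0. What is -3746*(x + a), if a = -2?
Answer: 7492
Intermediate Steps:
-3746*(x + a) = -3746*(0 - 2) = -3746*(-2) = 7492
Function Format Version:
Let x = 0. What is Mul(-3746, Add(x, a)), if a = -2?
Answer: 7492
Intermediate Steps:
Mul(-3746, Add(x, a)) = Mul(-3746, Add(0, -2)) = Mul(-3746, -2) = 7492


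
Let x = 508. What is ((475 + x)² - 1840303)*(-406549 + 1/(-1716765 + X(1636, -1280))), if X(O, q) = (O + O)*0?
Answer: 203339093143693268/572255 ≈ 3.5533e+11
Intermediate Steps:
X(O, q) = 0 (X(O, q) = (2*O)*0 = 0)
((475 + x)² - 1840303)*(-406549 + 1/(-1716765 + X(1636, -1280))) = ((475 + 508)² - 1840303)*(-406549 + 1/(-1716765 + 0)) = (983² - 1840303)*(-406549 + 1/(-1716765)) = (966289 - 1840303)*(-406549 - 1/1716765) = -874014*(-697949093986/1716765) = 203339093143693268/572255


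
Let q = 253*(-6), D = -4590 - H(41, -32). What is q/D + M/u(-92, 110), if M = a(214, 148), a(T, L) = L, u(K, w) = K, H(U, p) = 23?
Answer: -135767/106099 ≈ -1.2796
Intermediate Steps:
D = -4613 (D = -4590 - 1*23 = -4590 - 23 = -4613)
M = 148
q = -1518
q/D + M/u(-92, 110) = -1518/(-4613) + 148/(-92) = -1518*(-1/4613) + 148*(-1/92) = 1518/4613 - 37/23 = -135767/106099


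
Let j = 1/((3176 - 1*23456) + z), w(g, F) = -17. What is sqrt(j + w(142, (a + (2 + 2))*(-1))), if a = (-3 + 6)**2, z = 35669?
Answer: 78*I*sqrt(661727)/15389 ≈ 4.1231*I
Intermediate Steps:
a = 9 (a = 3**2 = 9)
j = 1/15389 (j = 1/((3176 - 1*23456) + 35669) = 1/((3176 - 23456) + 35669) = 1/(-20280 + 35669) = 1/15389 ≈ 6.4982e-5)
sqrt(j + w(142, (a + (2 + 2))*(-1))) = sqrt(1/15389 - 17) = sqrt(-261612/15389) = 78*I*sqrt(661727)/15389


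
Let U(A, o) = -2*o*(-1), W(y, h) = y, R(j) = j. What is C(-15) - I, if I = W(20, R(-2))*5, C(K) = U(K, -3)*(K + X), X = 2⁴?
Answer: -106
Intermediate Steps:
U(A, o) = 2*o
X = 16
C(K) = -96 - 6*K (C(K) = (2*(-3))*(K + 16) = -6*(16 + K) = -96 - 6*K)
I = 100 (I = 20*5 = 100)
C(-15) - I = (-96 - 6*(-15)) - 1*100 = (-96 + 90) - 100 = -6 - 100 = -106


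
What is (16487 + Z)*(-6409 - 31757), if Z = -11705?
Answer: -182509812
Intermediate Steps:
(16487 + Z)*(-6409 - 31757) = (16487 - 11705)*(-6409 - 31757) = 4782*(-38166) = -182509812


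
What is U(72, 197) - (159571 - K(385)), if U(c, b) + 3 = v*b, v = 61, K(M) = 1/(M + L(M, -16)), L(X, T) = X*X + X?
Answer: -21985255214/148995 ≈ -1.4756e+5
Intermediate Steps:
L(X, T) = X + X² (L(X, T) = X² + X = X + X²)
K(M) = 1/(M + M*(1 + M))
U(c, b) = -3 + 61*b
U(72, 197) - (159571 - K(385)) = (-3 + 61*197) - (159571 - 1/(385*(2 + 385))) = (-3 + 12017) - (159571 - 1/(385*387)) = 12014 - (159571 - 1/(385*387)) = 12014 - (159571 - 1*1/148995) = 12014 - (159571 - 1/148995) = 12014 - 1*23775281144/148995 = 12014 - 23775281144/148995 = -21985255214/148995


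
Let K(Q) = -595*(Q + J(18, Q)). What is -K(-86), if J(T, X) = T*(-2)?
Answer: -72590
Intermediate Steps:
J(T, X) = -2*T
K(Q) = 21420 - 595*Q (K(Q) = -595*(Q - 2*18) = -595*(Q - 36) = -595*(-36 + Q) = 21420 - 595*Q)
-K(-86) = -(21420 - 595*(-86)) = -(21420 + 51170) = -1*72590 = -72590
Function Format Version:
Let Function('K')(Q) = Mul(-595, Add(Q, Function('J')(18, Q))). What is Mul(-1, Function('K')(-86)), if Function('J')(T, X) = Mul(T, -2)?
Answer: -72590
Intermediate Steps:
Function('J')(T, X) = Mul(-2, T)
Function('K')(Q) = Add(21420, Mul(-595, Q)) (Function('K')(Q) = Mul(-595, Add(Q, Mul(-2, 18))) = Mul(-595, Add(Q, -36)) = Mul(-595, Add(-36, Q)) = Add(21420, Mul(-595, Q)))
Mul(-1, Function('K')(-86)) = Mul(-1, Add(21420, Mul(-595, -86))) = Mul(-1, Add(21420, 51170)) = Mul(-1, 72590) = -72590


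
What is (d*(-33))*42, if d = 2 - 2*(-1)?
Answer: -5544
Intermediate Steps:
d = 4 (d = 2 + 2 = 4)
(d*(-33))*42 = (4*(-33))*42 = -132*42 = -5544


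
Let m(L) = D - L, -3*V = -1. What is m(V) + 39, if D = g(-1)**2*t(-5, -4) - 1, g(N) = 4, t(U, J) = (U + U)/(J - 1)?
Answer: 209/3 ≈ 69.667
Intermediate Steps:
V = 1/3 (V = -1/3*(-1) = 1/3 ≈ 0.33333)
t(U, J) = 2*U/(-1 + J) (t(U, J) = (2*U)/(-1 + J) = 2*U/(-1 + J))
D = 31 (D = 4**2*(2*(-5)/(-1 - 4)) - 1 = 16*(2*(-5)/(-5)) - 1 = 16*(2*(-5)*(-1/5)) - 1 = 16*2 - 1 = 32 - 1 = 31)
m(L) = 31 - L
m(V) + 39 = (31 - 1*1/3) + 39 = (31 - 1/3) + 39 = 92/3 + 39 = 209/3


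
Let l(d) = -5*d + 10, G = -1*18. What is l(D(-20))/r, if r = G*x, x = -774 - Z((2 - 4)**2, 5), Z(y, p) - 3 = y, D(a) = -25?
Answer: 15/1562 ≈ 0.0096031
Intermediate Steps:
Z(y, p) = 3 + y
G = -18
l(d) = 10 - 5*d
x = -781 (x = -774 - (3 + (2 - 4)**2) = -774 - (3 + (-2)**2) = -774 - (3 + 4) = -774 - 1*7 = -774 - 7 = -781)
r = 14058 (r = -18*(-781) = 14058)
l(D(-20))/r = (10 - 5*(-25))/14058 = (10 + 125)*(1/14058) = 135*(1/14058) = 15/1562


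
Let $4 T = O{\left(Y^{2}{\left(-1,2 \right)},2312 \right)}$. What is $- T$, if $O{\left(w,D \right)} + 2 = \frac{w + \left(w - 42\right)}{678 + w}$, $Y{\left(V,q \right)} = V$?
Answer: $\frac{699}{1358} \approx 0.51473$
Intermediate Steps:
$O{\left(w,D \right)} = -2 + \frac{-42 + 2 w}{678 + w}$ ($O{\left(w,D \right)} = -2 + \frac{w + \left(w - 42\right)}{678 + w} = -2 + \frac{w + \left(-42 + w\right)}{678 + w} = -2 + \frac{-42 + 2 w}{678 + w}$)
$T = - \frac{699}{1358}$ ($T = \frac{\left(-1398\right) \frac{1}{678 + \left(-1\right)^{2}}}{4} = \frac{\left(-1398\right) \frac{1}{678 + 1}}{4} = \frac{\left(-1398\right) \frac{1}{679}}{4} = \frac{1}{4} \left(- \frac{1398}{679}\right) = - \frac{699}{1358} \approx -0.51473$)
$- T = \left(-1\right) \left(- \frac{699}{1358}\right) = \frac{699}{1358}$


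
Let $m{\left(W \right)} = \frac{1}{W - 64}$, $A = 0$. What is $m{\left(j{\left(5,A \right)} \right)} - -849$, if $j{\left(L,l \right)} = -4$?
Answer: $\frac{57731}{68} \approx 848.99$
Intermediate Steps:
$m{\left(W \right)} = \frac{1}{-64 + W}$
$m{\left(j{\left(5,A \right)} \right)} - -849 = \frac{1}{-64 - 4} - -849 = \frac{1}{-68} + 849 = - \frac{1}{68} + 849 = \frac{57731}{68}$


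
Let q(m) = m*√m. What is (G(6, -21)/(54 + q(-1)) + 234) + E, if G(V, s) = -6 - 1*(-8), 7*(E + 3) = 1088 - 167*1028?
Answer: -492887651/20419 + 2*I/2917 ≈ -24139.0 + 0.00068564*I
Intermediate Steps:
q(m) = m^(3/2)
E = -170609/7 (E = -3 + (1088 - 167*1028)/7 = -3 + (1088 - 171676)/7 = -3 + (⅐)*(-170588) = -3 - 170588/7 = -170609/7 ≈ -24373.)
G(V, s) = 2 (G(V, s) = -6 + 8 = 2)
(G(6, -21)/(54 + q(-1)) + 234) + E = (2/(54 + (-1)^(3/2)) + 234) - 170609/7 = (2/(54 - I) + 234) - 170609/7 = (2*((54 + I)/2917) + 234) - 170609/7 = (2*(54 + I)/2917 + 234) - 170609/7 = (234 + 2*(54 + I)/2917) - 170609/7 = -168971/7 + 2*(54 + I)/2917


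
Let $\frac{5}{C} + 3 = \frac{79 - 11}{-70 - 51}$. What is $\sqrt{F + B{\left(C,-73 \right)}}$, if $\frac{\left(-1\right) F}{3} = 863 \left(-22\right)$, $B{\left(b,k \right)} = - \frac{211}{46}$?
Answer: $\frac{\sqrt{120513422}}{46} \approx 238.65$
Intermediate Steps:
$C = - \frac{605}{431}$ ($C = \frac{5}{-3 + \frac{79 - 11}{-70 - 51}} = \frac{5}{-3 + \frac{68}{-121}} = \frac{5}{-3 + 68 \left(- \frac{1}{121}\right)} = \frac{5}{-3 - \frac{68}{121}} = \frac{5}{- \frac{431}{121}} = 5 \left(- \frac{121}{431}\right) = - \frac{605}{431} \approx -1.4037$)
$B{\left(b,k \right)} = - \frac{211}{46}$ ($B{\left(b,k \right)} = \left(-211\right) \frac{1}{46} = - \frac{211}{46}$)
$F = 56958$ ($F = - 3 \cdot 863 \left(-22\right) = \left(-3\right) \left(-18986\right) = 56958$)
$\sqrt{F + B{\left(C,-73 \right)}} = \sqrt{56958 - \frac{211}{46}} = \sqrt{\frac{2619857}{46}} = \frac{\sqrt{120513422}}{46}$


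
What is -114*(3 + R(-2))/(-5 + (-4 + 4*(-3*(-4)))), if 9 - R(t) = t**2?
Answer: -304/13 ≈ -23.385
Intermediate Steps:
R(t) = 9 - t**2
-114*(3 + R(-2))/(-5 + (-4 + 4*(-3*(-4)))) = -114*(3 + (9 - 1*(-2)**2))/(-5 + (-4 + 4*(-3*(-4)))) = -114*(3 + (9 - 1*4))/(-5 + (-4 + 4*12)) = -114*(3 + (9 - 4))/(-5 + (-4 + 48)) = -114*(3 + 5)/(-5 + 44) = -114*8/39 = -57*16/39 = -304/13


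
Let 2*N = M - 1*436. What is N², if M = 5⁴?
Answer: 35721/4 ≈ 8930.3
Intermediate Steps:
M = 625
N = 189/2 (N = (625 - 1*436)/2 = (625 - 436)/2 = (½)*189 = 189/2 ≈ 94.500)
N² = (189/2)² = 35721/4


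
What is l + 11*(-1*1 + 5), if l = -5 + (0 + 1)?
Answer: 40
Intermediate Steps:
l = -4 (l = -5 + 1 = -4)
l + 11*(-1*1 + 5) = -4 + 11*(-1*1 + 5) = -4 + 11*(-1 + 5) = -4 + 11*4 = -4 + 44 = 40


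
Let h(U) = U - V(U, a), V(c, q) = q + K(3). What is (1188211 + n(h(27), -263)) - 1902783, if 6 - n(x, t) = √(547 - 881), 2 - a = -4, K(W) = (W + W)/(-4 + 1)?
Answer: -714566 - I*√334 ≈ -7.1457e+5 - 18.276*I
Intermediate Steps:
K(W) = -2*W/3 (K(W) = (2*W)/(-3) = (2*W)*(-⅓) = -2*W/3)
a = 6 (a = 2 - 1*(-4) = 2 + 4 = 6)
V(c, q) = -2 + q (V(c, q) = q - ⅔*3 = q - 2 = -2 + q)
h(U) = -4 + U (h(U) = U - (-2 + 6) = U - 1*4 = U - 4 = -4 + U)
n(x, t) = 6 - I*√334 (n(x, t) = 6 - √(547 - 881) = 6 - √(-334) = 6 - I*√334)
(1188211 + n(h(27), -263)) - 1902783 = (1188211 + (6 - I*√334)) - 1902783 = (1188217 - I*√334) - 1902783 = -714566 - I*√334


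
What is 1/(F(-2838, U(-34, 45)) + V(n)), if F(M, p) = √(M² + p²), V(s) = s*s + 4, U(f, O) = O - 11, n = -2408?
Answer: 1449617/8405555772906 - 5*√80554/16811111545812 ≈ 1.7237e-7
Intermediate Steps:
U(f, O) = -11 + O
V(s) = 4 + s² (V(s) = s² + 4 = 4 + s²)
1/(F(-2838, U(-34, 45)) + V(n)) = 1/(√((-2838)² + (-11 + 45)²) + (4 + (-2408)²)) = 1/(√(8054244 + 34²) + (4 + 5798464)) = 1/(√(8054244 + 1156) + 5798468) = 1/(√8055400 + 5798468) = 1/(10*√80554 + 5798468) = 1/(5798468 + 10*√80554)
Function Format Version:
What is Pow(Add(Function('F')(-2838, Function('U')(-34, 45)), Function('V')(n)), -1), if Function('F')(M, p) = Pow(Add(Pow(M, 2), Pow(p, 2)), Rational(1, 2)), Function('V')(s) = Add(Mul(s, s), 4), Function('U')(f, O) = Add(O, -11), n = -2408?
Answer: Add(Rational(1449617, 8405555772906), Mul(Rational(-5, 16811111545812), Pow(80554, Rational(1, 2)))) ≈ 1.7237e-7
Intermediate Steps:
Function('U')(f, O) = Add(-11, O)
Function('V')(s) = Add(4, Pow(s, 2)) (Function('V')(s) = Add(Pow(s, 2), 4) = Add(4, Pow(s, 2)))
Pow(Add(Function('F')(-2838, Function('U')(-34, 45)), Function('V')(n)), -1) = Pow(Add(Pow(Add(Pow(-2838, 2), Pow(Add(-11, 45), 2)), Rational(1, 2)), Add(4, Pow(-2408, 2))), -1) = Pow(Add(Pow(Add(8054244, Pow(34, 2)), Rational(1, 2)), Add(4, 5798464)), -1) = Pow(Add(Pow(Add(8054244, 1156), Rational(1, 2)), 5798468), -1) = Pow(Add(Pow(8055400, Rational(1, 2)), 5798468), -1) = Pow(Add(Mul(10, Pow(80554, Rational(1, 2))), 5798468), -1) = Pow(Add(5798468, Mul(10, Pow(80554, Rational(1, 2)))), -1)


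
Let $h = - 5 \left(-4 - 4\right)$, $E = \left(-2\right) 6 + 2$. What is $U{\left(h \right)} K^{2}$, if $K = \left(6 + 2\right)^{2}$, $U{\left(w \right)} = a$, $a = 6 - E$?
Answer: $65536$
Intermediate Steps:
$E = -10$ ($E = -12 + 2 = -10$)
$a = 16$ ($a = 6 - -10 = 6 + 10 = 16$)
$h = 40$ ($h = \left(-5\right) \left(-8\right) = 40$)
$U{\left(w \right)} = 16$
$K = 64$ ($K = 8^{2} = 64$)
$U{\left(h \right)} K^{2} = 16 \cdot 64^{2} = 16 \cdot 4096 = 65536$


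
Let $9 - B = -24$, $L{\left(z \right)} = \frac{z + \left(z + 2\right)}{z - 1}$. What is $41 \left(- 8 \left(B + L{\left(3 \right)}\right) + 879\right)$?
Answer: $23903$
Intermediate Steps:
$L{\left(z \right)} = \frac{2 + 2 z}{-1 + z}$ ($L{\left(z \right)} = \frac{z + \left(2 + z\right)}{-1 + z} = \frac{2 + 2 z}{-1 + z}$)
$B = 33$ ($B = 9 - -24 = 9 + 24 = 33$)
$41 \left(- 8 \left(B + L{\left(3 \right)}\right) + 879\right) = 41 \left(- 8 \left(33 + \frac{2 \left(1 + 3\right)}{-1 + 3}\right) + 879\right) = 41 \left(- 8 \left(33 + 2 \cdot \frac{1}{2} \cdot 4\right) + 879\right) = 41 \left(- 8 \left(33 + 4\right) + 879\right) = 41 \left(\left(-8\right) 37 + 879\right) = 41 \left(-296 + 879\right) = 41 \cdot 583 = 23903$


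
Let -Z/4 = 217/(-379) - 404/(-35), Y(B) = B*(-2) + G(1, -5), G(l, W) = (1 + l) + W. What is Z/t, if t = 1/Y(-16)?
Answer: -16880436/13265 ≈ -1272.6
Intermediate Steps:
G(l, W) = 1 + W + l
Y(B) = -3 - 2*B (Y(B) = B*(-2) + (1 - 5 + 1) = -2*B - 3 = -3 - 2*B)
t = 1/29 (t = 1/(-3 - 2*(-16)) = 1/(-3 + 32) = 1/29 ≈ 0.034483)
Z = -582084/13265 (Z = -4*(217/(-379) - 404/(-35)) = -4*(217*(-1/379) - 404*(-1/35)) = -4*(-217/379 + 404/35) = -4*145521/13265 = -582084/13265 ≈ -43.881)
Z/t = -582084/(13265*1/29) = -582084/13265*29 = -16880436/13265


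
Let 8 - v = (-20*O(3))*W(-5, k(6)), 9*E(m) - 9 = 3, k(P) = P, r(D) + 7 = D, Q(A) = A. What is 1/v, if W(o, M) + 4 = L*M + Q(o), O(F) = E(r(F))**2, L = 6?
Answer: 1/968 ≈ 0.0010331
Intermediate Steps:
r(D) = -7 + D
E(m) = 4/3 (E(m) = 1 + (1/9)*3 = 1 + 1/3 = 4/3)
O(F) = 16/9 (O(F) = (4/3)**2 = 16/9)
W(o, M) = -4 + o + 6*M (W(o, M) = -4 + (6*M + o) = -4 + (o + 6*M) = -4 + o + 6*M)
v = 968 (v = 8 - (-20*16/9)*(-4 - 5 + 6*6) = 8 - (-320)*(-4 - 5 + 36)/9 = 8 - (-320)*27/9 = 8 - 1*(-960) = 8 + 960 = 968)
1/v = 1/968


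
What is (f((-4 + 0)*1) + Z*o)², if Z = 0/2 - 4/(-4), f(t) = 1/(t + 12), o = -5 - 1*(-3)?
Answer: 225/64 ≈ 3.5156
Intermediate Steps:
o = -2 (o = -5 + 3 = -2)
f(t) = 1/(12 + t)
Z = 1 (Z = 0*(½) - 4*(-¼) = 0 + 1 = 1)
(f((-4 + 0)*1) + Z*o)² = (1/(12 + (-4 + 0)*1) + 1*(-2))² = (1/(12 - 4*1) - 2)² = (1/(12 - 4) - 2)² = (1/8 - 2)² = (⅛ - 2)² = (-15/8)² = 225/64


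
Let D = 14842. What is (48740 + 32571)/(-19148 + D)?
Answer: -81311/4306 ≈ -18.883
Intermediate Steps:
(48740 + 32571)/(-19148 + D) = (48740 + 32571)/(-19148 + 14842) = 81311/(-4306) = 81311*(-1/4306) = -81311/4306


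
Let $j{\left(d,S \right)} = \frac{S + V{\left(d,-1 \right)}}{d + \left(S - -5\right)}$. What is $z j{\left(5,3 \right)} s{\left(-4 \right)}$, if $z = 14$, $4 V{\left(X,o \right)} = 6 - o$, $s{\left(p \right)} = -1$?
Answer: $- \frac{133}{26} \approx -5.1154$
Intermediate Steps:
$V{\left(X,o \right)} = \frac{3}{2} - \frac{o}{4}$ ($V{\left(X,o \right)} = \frac{6 - o}{4} = \frac{3}{2} - \frac{o}{4}$)
$j{\left(d,S \right)} = \frac{\frac{7}{4} + S}{5 + S + d}$ ($j{\left(d,S \right)} = \frac{S + \left(\frac{3}{2} - - \frac{1}{4}\right)}{d + \left(S - -5\right)} = \frac{S + \left(\frac{3}{2} + \frac{1}{4}\right)}{d + \left(S + 5\right)} = \frac{S + \frac{7}{4}}{d + \left(5 + S\right)} = \frac{\frac{7}{4} + S}{5 + S + d}$)
$z j{\left(5,3 \right)} s{\left(-4 \right)} = 14 \frac{\frac{7}{4} + 3}{5 + 3 + 5} \left(-1\right) = 14 \cdot \frac{1}{13} \cdot \frac{19}{4} \left(-1\right) = 14 \cdot \frac{19}{52} \left(-1\right) = \frac{133}{26} \left(-1\right) = - \frac{133}{26}$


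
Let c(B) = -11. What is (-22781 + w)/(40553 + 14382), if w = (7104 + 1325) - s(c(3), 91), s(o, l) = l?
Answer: -14443/54935 ≈ -0.26291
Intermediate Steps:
w = 8338 (w = (7104 + 1325) - 1*91 = 8429 - 91 = 8338)
(-22781 + w)/(40553 + 14382) = (-22781 + 8338)/(40553 + 14382) = -14443/54935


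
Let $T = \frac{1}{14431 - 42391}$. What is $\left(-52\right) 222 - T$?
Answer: $- \frac{322770239}{27960} \approx -11544.0$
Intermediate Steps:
$T = - \frac{1}{27960}$ ($T = \frac{1}{-27960} = - \frac{1}{27960} \approx -3.5765 \cdot 10^{-5}$)
$\left(-52\right) 222 - T = \left(-52\right) 222 - - \frac{1}{27960} = -11544 + \frac{1}{27960} = - \frac{322770239}{27960}$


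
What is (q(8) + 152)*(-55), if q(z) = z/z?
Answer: -8415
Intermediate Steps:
q(z) = 1
(q(8) + 152)*(-55) = (1 + 152)*(-55) = 153*(-55) = -8415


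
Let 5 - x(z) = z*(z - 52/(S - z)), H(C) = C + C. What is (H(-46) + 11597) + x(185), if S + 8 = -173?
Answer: -4161655/183 ≈ -22741.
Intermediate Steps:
S = -181 (S = -8 - 173 = -181)
H(C) = 2*C
x(z) = 5 - z*(z - 52/(-181 - z))
(H(-46) + 11597) + x(185) = (2*(-46) + 11597) + (905 - 1*185³ - 181*185² - 47*185)/(181 + 185) = (-92 + 11597) + (905 - 1*6331625 - 181*34225 - 8695)/366 = 11505 + (905 - 6331625 - 6194725 - 8695)/366 = 11505 + (1/366)*(-12534140) = 11505 - 6267070/183 = -4161655/183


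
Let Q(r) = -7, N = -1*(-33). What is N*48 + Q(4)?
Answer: 1577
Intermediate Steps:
N = 33
N*48 + Q(4) = 33*48 - 7 = 1584 - 7 = 1577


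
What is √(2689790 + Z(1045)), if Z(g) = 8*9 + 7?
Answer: √2689869 ≈ 1640.1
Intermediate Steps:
Z(g) = 79 (Z(g) = 72 + 7 = 79)
√(2689790 + Z(1045)) = √(2689790 + 79) = √2689869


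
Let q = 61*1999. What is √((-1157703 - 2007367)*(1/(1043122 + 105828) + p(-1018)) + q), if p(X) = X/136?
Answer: √363397381487783878510/3906430 ≈ 4879.9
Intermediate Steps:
p(X) = X/136
q = 121939
√((-1157703 - 2007367)*(1/(1043122 + 105828) + p(-1018)) + q) = √((-1157703 - 2007367)*(1/(1043122 + 105828) + (1/136)*(-1018)) + 121939) = √(-3165070*(1/1148950 - 509/68) + 121939) = √(-3165070*(-292407741/39064300) + 121939) = √(92549096880687/3906430 + 121939) = √(93025443048457/3906430) = √363397381487783878510/3906430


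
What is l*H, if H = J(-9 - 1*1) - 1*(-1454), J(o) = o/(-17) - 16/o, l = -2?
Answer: -247552/85 ≈ -2912.4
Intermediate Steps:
J(o) = -16/o - o/17 (J(o) = o*(-1/17) - 16/o = -o/17 - 16/o = -16/o - o/17)
H = 123776/85 (H = (-16/(-9 - 1*1) - (-9 - 1*1)/17) - 1*(-1454) = (-16/(-9 - 1) - (-9 - 1)/17) + 1454 = (-16/(-10) - 1/17*(-10)) + 1454 = (-16*(-⅒) + 10/17) + 1454 = (8/5 + 10/17) + 1454 = 186/85 + 1454 = 123776/85 ≈ 1456.2)
l*H = -2*123776/85 = -247552/85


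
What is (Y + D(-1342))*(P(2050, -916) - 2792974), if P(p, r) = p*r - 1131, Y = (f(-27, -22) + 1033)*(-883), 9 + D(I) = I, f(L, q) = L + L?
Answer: 4044972724240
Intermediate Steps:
f(L, q) = 2*L
D(I) = -9 + I
Y = -864457 (Y = (2*(-27) + 1033)*(-883) = (-54 + 1033)*(-883) = 979*(-883) = -864457)
P(p, r) = -1131 + p*r
(Y + D(-1342))*(P(2050, -916) - 2792974) = (-864457 + (-9 - 1342))*((-1131 + 2050*(-916)) - 2792974) = (-864457 - 1351)*((-1131 - 1877800) - 2792974) = -865808*(-1878931 - 2792974) = -865808*(-4671905) = 4044972724240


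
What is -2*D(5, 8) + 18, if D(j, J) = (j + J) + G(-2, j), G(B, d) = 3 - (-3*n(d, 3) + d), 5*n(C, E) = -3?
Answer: -2/5 ≈ -0.40000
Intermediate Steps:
n(C, E) = -3/5 (n(C, E) = (1/5)*(-3) = -3/5)
G(B, d) = 6/5 - d (G(B, d) = 3 - (-3*(-3/5) + d) = 3 - (9/5 + d) = 3 + (-9/5 - d) = 6/5 - d)
D(j, J) = 6/5 + J (D(j, J) = (j + J) + (6/5 - j) = (J + j) + (6/5 - j) = 6/5 + J)
-2*D(5, 8) + 18 = -2*(6/5 + 8) + 18 = -2*46/5 + 18 = -92/5 + 18 = -2/5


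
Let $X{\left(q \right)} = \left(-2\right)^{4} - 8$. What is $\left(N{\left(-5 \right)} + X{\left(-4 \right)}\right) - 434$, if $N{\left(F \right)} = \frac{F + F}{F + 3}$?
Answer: $-421$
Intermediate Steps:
$X{\left(q \right)} = 8$ ($X{\left(q \right)} = 16 - 8 = 8$)
$N{\left(F \right)} = \frac{2 F}{3 + F}$
$\left(N{\left(-5 \right)} + X{\left(-4 \right)}\right) - 434 = \left(2 \left(-5\right) \frac{1}{3 - 5} + 8\right) - 434 = \left(2 \left(-5\right) \frac{1}{-2} + 8\right) - 434 = \left(2 \left(-5\right) \left(- \frac{1}{2}\right) + 8\right) - 434 = \left(5 + 8\right) - 434 = 13 - 434 = -421$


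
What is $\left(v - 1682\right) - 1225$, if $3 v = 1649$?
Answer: $- \frac{7072}{3} \approx -2357.3$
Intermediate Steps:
$v = \frac{1649}{3}$ ($v = \frac{1}{3} \cdot 1649 = \frac{1649}{3} \approx 549.67$)
$\left(v - 1682\right) - 1225 = \left(\frac{1649}{3} - 1682\right) - 1225 = - \frac{3397}{3} - 1225 = - \frac{7072}{3}$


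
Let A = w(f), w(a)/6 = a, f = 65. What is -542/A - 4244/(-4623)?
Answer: -141751/300495 ≈ -0.47172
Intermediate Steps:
w(a) = 6*a
A = 390 (A = 6*65 = 390)
-542/A - 4244/(-4623) = -542/390 - 4244/(-4623) = -542*1/390 - 4244*(-1/4623) = -271/195 + 4244/4623 = -141751/300495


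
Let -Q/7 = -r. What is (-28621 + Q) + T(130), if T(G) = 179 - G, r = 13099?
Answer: 63121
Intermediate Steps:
Q = 91693 (Q = -(-7)*13099 = -7*(-13099) = 91693)
(-28621 + Q) + T(130) = (-28621 + 91693) + (179 - 1*130) = 63072 + (179 - 130) = 63072 + 49 = 63121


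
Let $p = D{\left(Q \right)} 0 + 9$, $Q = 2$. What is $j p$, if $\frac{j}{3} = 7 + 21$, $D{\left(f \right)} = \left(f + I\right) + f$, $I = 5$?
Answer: $756$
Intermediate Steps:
$D{\left(f \right)} = 5 + 2 f$ ($D{\left(f \right)} = \left(f + 5\right) + f = \left(5 + f\right) + f = 5 + 2 f$)
$j = 84$ ($j = 3 \left(7 + 21\right) = 3 \cdot 28 = 84$)
$p = 9$ ($p = \left(5 + 2 \cdot 2\right) 0 + 9 = \left(5 + 4\right) 0 + 9 = 9 \cdot 0 + 9 = 0 + 9 = 9$)
$j p = 84 \cdot 9 = 756$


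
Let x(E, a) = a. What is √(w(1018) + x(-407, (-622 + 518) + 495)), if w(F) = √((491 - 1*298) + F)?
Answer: √(391 + √1211) ≈ 20.635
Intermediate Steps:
w(F) = √(193 + F) (w(F) = √((491 - 298) + F) = √(193 + F))
√(w(1018) + x(-407, (-622 + 518) + 495)) = √(√(193 + 1018) + ((-622 + 518) + 495)) = √(√1211 + (-104 + 495)) = √(√1211 + 391) = √(391 + √1211)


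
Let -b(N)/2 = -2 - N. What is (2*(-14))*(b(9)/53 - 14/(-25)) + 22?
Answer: -7026/1325 ≈ -5.3026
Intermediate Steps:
b(N) = 4 + 2*N (b(N) = -2*(-2 - N) = 4 + 2*N)
(2*(-14))*(b(9)/53 - 14/(-25)) + 22 = (2*(-14))*((4 + 2*9)/53 - 14/(-25)) + 22 = -28*((4 + 18)*(1/53) - 14*(-1/25)) + 22 = -28*(22*(1/53) + 14/25) + 22 = -28*(22/53 + 14/25) + 22 = -28*1292/1325 + 22 = -36176/1325 + 22 = -7026/1325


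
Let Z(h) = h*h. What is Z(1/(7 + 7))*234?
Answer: 117/98 ≈ 1.1939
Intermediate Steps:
Z(h) = h²
Z(1/(7 + 7))*234 = (1/(7 + 7))²*234 = (1/14)²*234 = (1/196)*234 = 117/98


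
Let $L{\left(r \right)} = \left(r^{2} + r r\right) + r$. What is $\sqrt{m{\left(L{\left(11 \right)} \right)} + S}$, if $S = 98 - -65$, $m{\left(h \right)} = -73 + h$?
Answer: $7 \sqrt{7} \approx 18.52$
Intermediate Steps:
$L{\left(r \right)} = r + 2 r^{2}$ ($L{\left(r \right)} = \left(r^{2} + r^{2}\right) + r = 2 r^{2} + r = r + 2 r^{2}$)
$S = 163$ ($S = 98 + 65 = 163$)
$\sqrt{m{\left(L{\left(11 \right)} \right)} + S} = \sqrt{\left(-73 + 11 \left(1 + 2 \cdot 11\right)\right) + 163} = \sqrt{\left(-73 + 11 \left(1 + 22\right)\right) + 163} = \sqrt{\left(-73 + 11 \cdot 23\right) + 163} = \sqrt{\left(-73 + 253\right) + 163} = \sqrt{180 + 163} = \sqrt{343} = 7 \sqrt{7}$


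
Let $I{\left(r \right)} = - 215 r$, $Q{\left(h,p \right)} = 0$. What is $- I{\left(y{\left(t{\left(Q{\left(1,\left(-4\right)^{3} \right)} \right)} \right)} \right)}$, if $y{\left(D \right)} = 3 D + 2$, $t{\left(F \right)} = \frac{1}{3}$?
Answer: $645$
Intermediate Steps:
$t{\left(F \right)} = \frac{1}{3}$
$y{\left(D \right)} = 2 + 3 D$
$- I{\left(y{\left(t{\left(Q{\left(1,\left(-4\right)^{3} \right)} \right)} \right)} \right)} = - \left(-215\right) \left(2 + 3 \cdot \frac{1}{3}\right) = - \left(-215\right) \left(2 + 1\right) = - \left(-215\right) 3 = \left(-1\right) \left(-645\right) = 645$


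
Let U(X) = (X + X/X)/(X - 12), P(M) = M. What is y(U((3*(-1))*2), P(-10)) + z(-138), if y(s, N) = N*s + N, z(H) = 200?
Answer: 1685/9 ≈ 187.22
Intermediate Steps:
U(X) = (1 + X)/(-12 + X) (U(X) = (X + 1)/(-12 + X) = (1 + X)/(-12 + X))
y(s, N) = N + N*s
y(U((3*(-1))*2), P(-10)) + z(-138) = -10*(1 + (1 + (3*(-1))*2)/(-12 + (3*(-1))*2)) + 200 = -10*(1 + (1 - 3*2)/(-12 - 3*2)) + 200 = -10*(1 + (1 - 6)/(-12 - 6)) + 200 = -10*(1 - 5/(-18)) + 200 = -10*(1 - 1/18*(-5)) + 200 = -10*(1 + 5/18) + 200 = -10*23/18 + 200 = -115/9 + 200 = 1685/9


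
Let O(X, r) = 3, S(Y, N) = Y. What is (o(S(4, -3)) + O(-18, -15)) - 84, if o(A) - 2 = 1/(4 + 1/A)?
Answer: -1339/17 ≈ -78.765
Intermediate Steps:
o(A) = 2 + 1/(4 + 1/A)
(o(S(4, -3)) + O(-18, -15)) - 84 = ((2 + 9*4)/(1 + 4*4) + 3) - 84 = ((2 + 36)/(1 + 16) + 3) - 84 = (38/17 + 3) - 84 = 89/17 - 84 = -1339/17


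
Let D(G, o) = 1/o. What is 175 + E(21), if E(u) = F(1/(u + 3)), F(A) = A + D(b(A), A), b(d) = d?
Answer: 4777/24 ≈ 199.04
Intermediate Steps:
F(A) = A + 1/A
E(u) = 3 + u + 1/(3 + u) (E(u) = 1/(u + 3) + 1/(1/(u + 3)) = 1/(3 + u) + 1/(1/(3 + u)) = 1/(3 + u) + (3 + u) = 3 + u + 1/(3 + u))
175 + E(21) = 175 + (3 + 21 + 1/(3 + 21)) = 175 + (3 + 21 + 1/24) = 175 + 577/24 = 4777/24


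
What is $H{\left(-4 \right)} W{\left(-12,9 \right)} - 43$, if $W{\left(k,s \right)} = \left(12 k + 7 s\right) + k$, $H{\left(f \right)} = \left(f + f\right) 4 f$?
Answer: $-11947$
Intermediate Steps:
$H{\left(f \right)} = 8 f^{2}$ ($H{\left(f \right)} = 2 f 4 f = 8 f^{2}$)
$W{\left(k,s \right)} = 7 s + 13 k$ ($W{\left(k,s \right)} = \left(7 s + 12 k\right) + k = 7 s + 13 k$)
$H{\left(-4 \right)} W{\left(-12,9 \right)} - 43 = 8 \left(-4\right)^{2} \left(7 \cdot 9 + 13 \left(-12\right)\right) - 43 = 8 \cdot 16 \left(63 - 156\right) - 43 = 128 \left(-93\right) - 43 = -11904 - 43 = -11947$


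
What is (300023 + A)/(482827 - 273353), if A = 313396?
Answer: 613419/209474 ≈ 2.9284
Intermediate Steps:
(300023 + A)/(482827 - 273353) = (300023 + 313396)/(482827 - 273353) = 613419/209474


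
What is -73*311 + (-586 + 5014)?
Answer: -18275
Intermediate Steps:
-73*311 + (-586 + 5014) = -22703 + 4428 = -18275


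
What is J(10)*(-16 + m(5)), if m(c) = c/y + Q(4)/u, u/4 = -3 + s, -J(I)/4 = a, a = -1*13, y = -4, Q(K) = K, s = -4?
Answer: -6331/7 ≈ -904.43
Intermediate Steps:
a = -13
J(I) = 52 (J(I) = -4*(-13) = 52)
u = -28 (u = 4*(-3 - 4) = 4*(-7) = -28)
m(c) = -⅐ - c/4 (m(c) = c/(-4) + 4/(-28) = c*(-¼) + 4*(-1/28) = -c/4 - ⅐ = -⅐ - c/4)
J(10)*(-16 + m(5)) = 52*(-16 + (-⅐ - ¼*5)) = 52*(-16 + (-⅐ - 5/4)) = 52*(-16 - 39/28) = 52*(-487/28) = -6331/7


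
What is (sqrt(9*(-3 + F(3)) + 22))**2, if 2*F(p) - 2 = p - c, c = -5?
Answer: 40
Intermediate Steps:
F(p) = 7/2 + p/2 (F(p) = 1 + (p - 1*(-5))/2 = 1 + (p + 5)/2 = 1 + (5 + p)/2 = 1 + (5/2 + p/2) = 7/2 + p/2)
(sqrt(9*(-3 + F(3)) + 22))**2 = (sqrt(9*(-3 + (7/2 + (1/2)*3)) + 22))**2 = (sqrt(9*(-3 + (7/2 + 3/2)) + 22))**2 = (sqrt(9*(-3 + 5) + 22))**2 = (sqrt(9*2 + 22))**2 = (sqrt(18 + 22))**2 = (sqrt(40))**2 = (2*sqrt(10))**2 = 40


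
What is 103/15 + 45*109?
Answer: 73678/15 ≈ 4911.9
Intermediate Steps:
103/15 + 45*109 = 103*(1/15) + 4905 = 103/15 + 4905 = 73678/15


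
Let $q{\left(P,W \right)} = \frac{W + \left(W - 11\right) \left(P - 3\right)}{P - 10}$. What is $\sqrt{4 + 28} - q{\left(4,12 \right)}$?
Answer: $\frac{13}{6} + 4 \sqrt{2} \approx 7.8235$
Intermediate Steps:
$q{\left(P,W \right)} = \frac{W + \left(-11 + W\right) \left(-3 + P\right)}{-10 + P}$
$\sqrt{4 + 28} - q{\left(4,12 \right)} = \sqrt{4 + 28} - \frac{33 - 44 - 24 + 4 \cdot 12}{-10 + 4} = \sqrt{32} - \frac{33 - 44 - 24 + 48}{-6} = 4 \sqrt{2} - \left(- \frac{1}{6}\right) 13 = 4 \sqrt{2} - - \frac{13}{6} = 4 \sqrt{2} + \frac{13}{6} = \frac{13}{6} + 4 \sqrt{2}$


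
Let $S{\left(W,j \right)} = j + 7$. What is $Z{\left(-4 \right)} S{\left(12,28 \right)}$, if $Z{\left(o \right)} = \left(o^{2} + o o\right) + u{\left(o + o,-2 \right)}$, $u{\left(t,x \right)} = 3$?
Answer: $1225$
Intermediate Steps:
$S{\left(W,j \right)} = 7 + j$
$Z{\left(o \right)} = 3 + 2 o^{2}$ ($Z{\left(o \right)} = \left(o^{2} + o o\right) + 3 = \left(o^{2} + o^{2}\right) + 3 = 2 o^{2} + 3 = 3 + 2 o^{2}$)
$Z{\left(-4 \right)} S{\left(12,28 \right)} = \left(3 + 2 \left(-4\right)^{2}\right) \left(7 + 28\right) = \left(3 + 2 \cdot 16\right) 35 = \left(3 + 32\right) 35 = 35 \cdot 35 = 1225$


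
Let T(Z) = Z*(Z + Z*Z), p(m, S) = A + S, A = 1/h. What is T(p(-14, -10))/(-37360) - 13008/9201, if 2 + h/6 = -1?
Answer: -928365030839/668248755840 ≈ -1.3892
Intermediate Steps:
h = -18 (h = -12 + 6*(-1) = -12 - 6 = -18)
A = -1/18 (A = 1/(-18) = -1/18 ≈ -0.055556)
p(m, S) = -1/18 + S
T(Z) = Z*(Z + Z**2)
T(p(-14, -10))/(-37360) - 13008/9201 = ((-1/18 - 10)**2*(1 + (-1/18 - 10)))/(-37360) - 13008/9201 = ((-181/18)**2*(1 - 181/18))*(-1/37360) - 13008*1/9201 = ((32761/324)*(-163/18))*(-1/37360) - 4336/3067 = -5340043/5832*(-1/37360) - 4336/3067 = 5340043/217883520 - 4336/3067 = -928365030839/668248755840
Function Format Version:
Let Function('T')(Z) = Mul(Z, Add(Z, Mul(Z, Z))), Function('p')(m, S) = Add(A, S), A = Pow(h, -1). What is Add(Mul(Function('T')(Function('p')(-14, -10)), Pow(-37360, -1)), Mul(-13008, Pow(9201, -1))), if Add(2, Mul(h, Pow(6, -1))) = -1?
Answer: Rational(-928365030839, 668248755840) ≈ -1.3892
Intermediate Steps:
h = -18 (h = Add(-12, Mul(6, -1)) = Add(-12, -6) = -18)
A = Rational(-1, 18) (A = Pow(-18, -1) = Rational(-1, 18) ≈ -0.055556)
Function('p')(m, S) = Add(Rational(-1, 18), S)
Function('T')(Z) = Mul(Z, Add(Z, Pow(Z, 2)))
Add(Mul(Function('T')(Function('p')(-14, -10)), Pow(-37360, -1)), Mul(-13008, Pow(9201, -1))) = Add(Mul(Mul(Pow(Add(Rational(-1, 18), -10), 2), Add(1, Add(Rational(-1, 18), -10))), Pow(-37360, -1)), Mul(-13008, Pow(9201, -1))) = Add(Mul(Mul(Pow(Rational(-181, 18), 2), Add(1, Rational(-181, 18))), Rational(-1, 37360)), Mul(-13008, Rational(1, 9201))) = Add(Mul(Mul(Rational(32761, 324), Rational(-163, 18)), Rational(-1, 37360)), Rational(-4336, 3067)) = Add(Mul(Rational(-5340043, 5832), Rational(-1, 37360)), Rational(-4336, 3067)) = Add(Rational(5340043, 217883520), Rational(-4336, 3067)) = Rational(-928365030839, 668248755840)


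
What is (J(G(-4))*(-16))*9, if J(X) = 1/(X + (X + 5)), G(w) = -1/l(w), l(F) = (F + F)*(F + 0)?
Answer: -2304/79 ≈ -29.165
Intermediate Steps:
l(F) = 2*F² (l(F) = (2*F)*F = 2*F²)
G(w) = -1/(2*w²)
J(X) = 1/(5 + 2*X) (J(X) = 1/(X + (5 + X)) = 1/(5 + 2*X))
(J(G(-4))*(-16))*9 = (-16/(5 + 2*(-½/(-4)²)))*9 = (-16/(5 + 2*(-½*1/16)))*9 = (-16/(5 + 2*(-1/32)))*9 = (-16/(5 - 1/16))*9 = (-16/(79/16))*9 = ((16/79)*(-16))*9 = -256/79*9 = -2304/79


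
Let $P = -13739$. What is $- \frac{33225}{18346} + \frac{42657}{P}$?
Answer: $- \frac{1239063597}{252055694} \approx -4.9158$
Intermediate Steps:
$- \frac{33225}{18346} + \frac{42657}{P} = - \frac{33225}{18346} + \frac{42657}{-13739} = \left(-33225\right) \frac{1}{18346} + 42657 \left(- \frac{1}{13739}\right) = - \frac{33225}{18346} - \frac{42657}{13739} = - \frac{1239063597}{252055694}$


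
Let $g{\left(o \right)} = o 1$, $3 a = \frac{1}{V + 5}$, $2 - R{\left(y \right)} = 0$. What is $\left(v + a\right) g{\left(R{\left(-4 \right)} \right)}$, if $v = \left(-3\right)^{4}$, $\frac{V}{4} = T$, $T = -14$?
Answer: $\frac{24784}{153} \approx 161.99$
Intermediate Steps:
$V = -56$ ($V = 4 \left(-14\right) = -56$)
$R{\left(y \right)} = 2$ ($R{\left(y \right)} = 2 - 0 = 2 + 0 = 2$)
$a = - \frac{1}{153}$ ($a = \frac{1}{3 \left(-56 + 5\right)} = \frac{1}{3 \left(-51\right)} = \frac{1}{3} \left(- \frac{1}{51}\right) = - \frac{1}{153} \approx -0.0065359$)
$g{\left(o \right)} = o$
$v = 81$
$\left(v + a\right) g{\left(R{\left(-4 \right)} \right)} = \left(81 - \frac{1}{153}\right) 2 = \frac{12392}{153} \cdot 2 = \frac{24784}{153}$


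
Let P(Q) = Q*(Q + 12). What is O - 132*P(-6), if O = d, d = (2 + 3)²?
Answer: 4777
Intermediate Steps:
P(Q) = Q*(12 + Q)
d = 25 (d = 5² = 25)
O = 25
O - 132*P(-6) = 25 - (-792)*(12 - 6) = 25 - (-792)*6 = 25 - 132*(-36) = 25 + 4752 = 4777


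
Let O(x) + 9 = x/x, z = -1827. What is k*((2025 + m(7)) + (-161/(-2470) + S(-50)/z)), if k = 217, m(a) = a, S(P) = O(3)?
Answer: 284273099597/644670 ≈ 4.4096e+5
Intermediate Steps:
O(x) = -8 (O(x) = -9 + x/x = -9 + 1 = -8)
S(P) = -8
k*((2025 + m(7)) + (-161/(-2470) + S(-50)/z)) = 217*((2025 + 7) + (-161/(-2470) - 8/(-1827))) = 217*(2032 + (-161*(-1/2470) - 8*(-1/1827))) = 217*(2032 + (161/2470 + 8/1827)) = 217*(2032 + 313907/4512690) = 217*(9170099987/4512690) = 284273099597/644670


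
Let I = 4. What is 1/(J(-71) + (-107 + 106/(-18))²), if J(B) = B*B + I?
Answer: 81/1440901 ≈ 5.6215e-5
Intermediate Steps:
J(B) = 4 + B² (J(B) = B*B + 4 = B² + 4 = 4 + B²)
1/(J(-71) + (-107 + 106/(-18))²) = 1/((4 + (-71)²) + (-107 + 106/(-18))²) = 1/((4 + 5041) + (-107 + 106*(-1/18))²) = 1/(5045 + (-107 - 53/9)²) = 1/(5045 + (-1016/9)²) = 1/(5045 + 1032256/81) = 1/(1440901/81) = 81/1440901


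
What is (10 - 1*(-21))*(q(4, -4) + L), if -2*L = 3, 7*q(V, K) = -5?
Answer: -961/14 ≈ -68.643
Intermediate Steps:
q(V, K) = -5/7 (q(V, K) = (⅐)*(-5) = -5/7)
L = -3/2 (L = -½*3 = -3/2 ≈ -1.5000)
(10 - 1*(-21))*(q(4, -4) + L) = (10 - 1*(-21))*(-5/7 - 3/2) = (10 + 21)*(-31/14) = 31*(-31/14) = -961/14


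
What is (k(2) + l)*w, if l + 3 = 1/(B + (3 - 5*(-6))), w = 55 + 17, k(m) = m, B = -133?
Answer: -1818/25 ≈ -72.720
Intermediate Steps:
w = 72
l = -301/100 (l = -3 + 1/(-133 + (3 - 5*(-6))) = -3 + 1/(-133 + (3 + 30)) = -3 + 1/(-133 + 33) = -3 + 1/(-100) = -3 - 1/100 = -301/100 ≈ -3.0100)
(k(2) + l)*w = (2 - 301/100)*72 = -101/100*72 = -1818/25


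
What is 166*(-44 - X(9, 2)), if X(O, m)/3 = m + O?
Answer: -12782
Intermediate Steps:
X(O, m) = 3*O + 3*m (X(O, m) = 3*(m + O) = 3*(O + m) = 3*O + 3*m)
166*(-44 - X(9, 2)) = 166*(-44 - (3*9 + 3*2)) = 166*(-44 - (27 + 6)) = 166*(-44 - 1*33) = 166*(-44 - 33) = 166*(-77) = -12782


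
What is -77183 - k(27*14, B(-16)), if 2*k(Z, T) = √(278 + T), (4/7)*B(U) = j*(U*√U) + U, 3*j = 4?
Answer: -77183 - √(2250 - 1344*I)/6 ≈ -77191.0 + 2.2695*I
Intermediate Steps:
j = 4/3 (j = (⅓)*4 = 4/3 ≈ 1.3333)
B(U) = 7*U^(3/2)/3 + 7*U/4 (B(U) = 7*(4*(U*√U)/3 + U)/4 = 7*(4*U^(3/2)/3 + U)/4 = 7*(U + 4*U^(3/2)/3)/4 = 7*U^(3/2)/3 + 7*U/4)
k(Z, T) = √(278 + T)/2
-77183 - k(27*14, B(-16)) = -77183 - √(278 + (7*(-16)^(3/2)/3 + (7/4)*(-16)))/2 = -77183 - √(278 + (7*(-64*I)/3 - 28))/2 = -77183 - √(278 + (-448*I/3 - 28))/2 = -77183 - √(278 + (-28 - 448*I/3))/2 = -77183 - √(250 - 448*I/3)/2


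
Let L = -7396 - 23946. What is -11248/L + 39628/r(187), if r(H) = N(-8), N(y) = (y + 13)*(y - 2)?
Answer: -310364594/391775 ≈ -792.20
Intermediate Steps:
N(y) = (-2 + y)*(13 + y) (N(y) = (13 + y)*(-2 + y) = (-2 + y)*(13 + y))
L = -31342
r(H) = -50 (r(H) = -26 + (-8)² + 11*(-8) = -26 + 64 - 88 = -50)
-11248/L + 39628/r(187) = -11248/(-31342) + 39628/(-50) = -11248*(-1/31342) + 39628*(-1/50) = 5624/15671 - 19814/25 = -310364594/391775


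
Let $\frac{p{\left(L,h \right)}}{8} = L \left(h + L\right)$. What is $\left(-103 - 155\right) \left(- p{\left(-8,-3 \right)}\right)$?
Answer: $181632$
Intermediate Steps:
$p{\left(L,h \right)} = 8 L \left(L + h\right)$ ($p{\left(L,h \right)} = 8 L \left(h + L\right) = 8 L \left(L + h\right)$)
$\left(-103 - 155\right) \left(- p{\left(-8,-3 \right)}\right) = \left(-103 - 155\right) \left(- 8 \left(-8\right) \left(-8 - 3\right)\right) = - 258 \left(- 8 \left(-8\right) \left(-11\right)\right) = - 258 \left(\left(-1\right) 704\right) = \left(-258\right) \left(-704\right) = 181632$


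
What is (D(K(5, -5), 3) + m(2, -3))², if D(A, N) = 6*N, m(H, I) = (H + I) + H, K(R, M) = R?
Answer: 361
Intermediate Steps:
m(H, I) = I + 2*H
(D(K(5, -5), 3) + m(2, -3))² = (6*3 + (-3 + 2*2))² = (18 + (-3 + 4))² = (18 + 1)² = 19² = 361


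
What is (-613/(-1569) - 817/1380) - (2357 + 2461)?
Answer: -1159162877/240580 ≈ -4818.2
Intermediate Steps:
(-613/(-1569) - 817/1380) - (2357 + 2461) = (-613*(-1/1569) - 817*1/1380) - 1*4818 = (613/1569 - 817/1380) - 4818 = -48437/240580 - 4818 = -1159162877/240580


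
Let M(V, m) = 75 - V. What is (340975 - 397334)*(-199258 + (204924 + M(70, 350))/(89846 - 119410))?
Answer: 332014726266319/29564 ≈ 1.1230e+10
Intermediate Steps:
(340975 - 397334)*(-199258 + (204924 + M(70, 350))/(89846 - 119410)) = (340975 - 397334)*(-199258 + (204924 + (75 - 1*70))/(89846 - 119410)) = -56359*(-199258 + (204924 + (75 - 70))/(-29564)) = -56359*(-199258 + (204924 + 5)*(-1/29564)) = -56359*(-199258 + 204929*(-1/29564)) = -56359*(-199258 - 204929/29564) = -56359*(-5891068441/29564) = 332014726266319/29564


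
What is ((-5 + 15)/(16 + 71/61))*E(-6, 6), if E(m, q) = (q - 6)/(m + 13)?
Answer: 0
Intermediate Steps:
E(m, q) = (-6 + q)/(13 + m)
((-5 + 15)/(16 + 71/61))*E(-6, 6) = ((-5 + 15)/(16 + 71/61))*((-6 + 6)/(13 - 6)) = (10/(16 + 71*(1/61)))*(0/7) = (10/(16 + 71/61))*((1/7)*0) = (10/(1047/61))*0 = (10*(61/1047))*0 = (610/1047)*0 = 0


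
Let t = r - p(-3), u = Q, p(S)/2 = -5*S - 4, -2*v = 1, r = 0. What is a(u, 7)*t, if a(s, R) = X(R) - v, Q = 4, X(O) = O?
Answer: -165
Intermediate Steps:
v = -1/2 (v = -1/2*1 = -1/2 ≈ -0.50000)
p(S) = -8 - 10*S (p(S) = 2*(-5*S - 4) = 2*(-4 - 5*S) = -8 - 10*S)
u = 4
t = -22 (t = 0 - (-8 - 10*(-3)) = 0 - (-8 + 30) = 0 - 1*22 = 0 - 22 = -22)
a(s, R) = 1/2 + R (a(s, R) = R - 1*(-1/2) = R + 1/2 = 1/2 + R)
a(u, 7)*t = (1/2 + 7)*(-22) = (15/2)*(-22) = -165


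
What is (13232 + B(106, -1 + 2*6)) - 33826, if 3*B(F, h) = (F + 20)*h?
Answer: -20132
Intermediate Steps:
B(F, h) = h*(20 + F)/3 (B(F, h) = ((F + 20)*h)/3 = ((20 + F)*h)/3 = (h*(20 + F))/3 = h*(20 + F)/3)
(13232 + B(106, -1 + 2*6)) - 33826 = (13232 + (-1 + 2*6)*(20 + 106)/3) - 33826 = (13232 + (⅓)*(-1 + 12)*126) - 33826 = (13232 + (⅓)*11*126) - 33826 = (13232 + 462) - 33826 = 13694 - 33826 = -20132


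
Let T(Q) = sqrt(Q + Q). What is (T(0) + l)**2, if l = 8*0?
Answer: 0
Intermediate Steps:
T(Q) = sqrt(2)*sqrt(Q) (T(Q) = sqrt(2*Q) = sqrt(2)*sqrt(Q))
l = 0
(T(0) + l)**2 = (sqrt(2)*sqrt(0) + 0)**2 = (sqrt(2)*0 + 0)**2 = (0 + 0)**2 = 0**2 = 0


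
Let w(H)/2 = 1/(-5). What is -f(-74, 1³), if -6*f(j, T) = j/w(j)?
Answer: 185/6 ≈ 30.833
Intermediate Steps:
w(H) = -⅖ (w(H) = 2/(-5) = 2*(-⅕) = -⅖)
f(j, T) = 5*j/12 (f(j, T) = -j/(6*(-⅖)) = -j*(-5)/(6*2) = -(-5)*j/12 = 5*j/12)
-f(-74, 1³) = -5*(-74)/12 = -1*(-185/6) = 185/6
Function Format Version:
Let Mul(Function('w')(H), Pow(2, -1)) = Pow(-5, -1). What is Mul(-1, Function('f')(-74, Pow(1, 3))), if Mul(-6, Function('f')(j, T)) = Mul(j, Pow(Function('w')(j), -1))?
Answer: Rational(185, 6) ≈ 30.833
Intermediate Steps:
Function('w')(H) = Rational(-2, 5) (Function('w')(H) = Mul(2, Pow(-5, -1)) = Mul(2, Rational(-1, 5)) = Rational(-2, 5))
Function('f')(j, T) = Mul(Rational(5, 12), j) (Function('f')(j, T) = Mul(Rational(-1, 6), Mul(j, Pow(Rational(-2, 5), -1))) = Mul(Rational(-1, 6), Mul(j, Rational(-5, 2))) = Mul(Rational(-1, 6), Mul(Rational(-5, 2), j)) = Mul(Rational(5, 12), j))
Mul(-1, Function('f')(-74, Pow(1, 3))) = Mul(-1, Mul(Rational(5, 12), -74)) = Mul(-1, Rational(-185, 6)) = Rational(185, 6)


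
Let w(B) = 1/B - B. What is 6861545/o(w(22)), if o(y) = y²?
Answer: 3320987780/233289 ≈ 14236.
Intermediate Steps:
6861545/o(w(22)) = 6861545/((1/22 - 1*22)²) = 6861545/((1/22 - 22)²) = 6861545/((-483/22)²) = 6861545/(233289/484) = 6861545*(484/233289) = 3320987780/233289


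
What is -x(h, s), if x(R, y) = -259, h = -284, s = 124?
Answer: 259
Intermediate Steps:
-x(h, s) = -1*(-259) = 259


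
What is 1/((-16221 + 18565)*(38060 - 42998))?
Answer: -1/11574672 ≈ -8.6396e-8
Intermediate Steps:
1/((-16221 + 18565)*(38060 - 42998)) = 1/(2344*(-4938)) = 1/(-11574672) = -1/11574672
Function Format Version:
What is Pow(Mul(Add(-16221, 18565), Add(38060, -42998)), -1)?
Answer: Rational(-1, 11574672) ≈ -8.6396e-8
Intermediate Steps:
Pow(Mul(Add(-16221, 18565), Add(38060, -42998)), -1) = Pow(Mul(2344, -4938), -1) = Pow(-11574672, -1) = Rational(-1, 11574672)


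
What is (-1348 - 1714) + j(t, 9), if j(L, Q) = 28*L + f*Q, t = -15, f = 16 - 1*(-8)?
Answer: -3266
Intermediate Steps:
f = 24 (f = 16 + 8 = 24)
j(L, Q) = 24*Q + 28*L (j(L, Q) = 28*L + 24*Q = 24*Q + 28*L)
(-1348 - 1714) + j(t, 9) = (-1348 - 1714) + (24*9 + 28*(-15)) = -3062 + (216 - 420) = -3062 - 204 = -3266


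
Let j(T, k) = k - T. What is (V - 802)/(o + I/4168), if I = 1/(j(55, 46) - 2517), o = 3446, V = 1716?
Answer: 9622928352/36280756127 ≈ 0.26523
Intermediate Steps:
I = -1/2526 (I = 1/((46 - 1*55) - 2517) = 1/((46 - 55) - 2517) = 1/(-9 - 2517) = 1/(-2526) = -1/2526 ≈ -0.00039588)
(V - 802)/(o + I/4168) = (1716 - 802)/(3446 - 1/2526/4168) = 914/(3446 - 1/2526*1/4168) = 914/(3446 - 1/10528368) = 914/(36280756127/10528368) = 914*(10528368/36280756127) = 9622928352/36280756127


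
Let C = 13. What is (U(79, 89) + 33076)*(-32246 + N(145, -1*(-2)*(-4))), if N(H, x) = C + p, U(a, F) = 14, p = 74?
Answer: -1064141310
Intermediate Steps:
N(H, x) = 87 (N(H, x) = 13 + 74 = 87)
(U(79, 89) + 33076)*(-32246 + N(145, -1*(-2)*(-4))) = (14 + 33076)*(-32246 + 87) = 33090*(-32159) = -1064141310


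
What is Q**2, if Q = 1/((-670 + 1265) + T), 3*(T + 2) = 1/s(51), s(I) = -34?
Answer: 10404/3658435225 ≈ 2.8438e-6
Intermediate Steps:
T = -205/102 (T = -2 + (1/3)/(-34) = -2 + (1/3)*(-1/34) = -2 - 1/102 = -205/102 ≈ -2.0098)
Q = 102/60485 (Q = 1/((-670 + 1265) - 205/102) = 1/(595 - 205/102) = 1/(60485/102) = 102/60485 ≈ 0.0016864)
Q**2 = (102/60485)**2 = 10404/3658435225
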